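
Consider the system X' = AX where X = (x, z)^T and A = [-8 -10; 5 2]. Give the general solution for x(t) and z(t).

Coefficient matrix A = [[-8, -10], [5, 2]].
Characteristic polynomial det(A - λI) = λ^2 + 6λ + 34 = 0.
Eigenvalues λ = -3 ± 5i (complex conjugate pair).
For λ=-3+5i: an eigenvector is (-1,0) - i(1,-1) = (-1 - i, 0 + i).
A real fundamental pair from Re and Im of e^((-3+5i)t)v: X_1 = e^(-3t)(cos(5t)·(-1,0) + sin(5t)·(1,-1)), X_2 = e^(-3t)(sin(5t)·(-1,0) - cos(5t)·(1,-1)).
General solution: C_1X_1 + C_2X_2.

x(t) = C_1e^(-3t)sin(5t) - C_1e^(-3t)cos(5t) - C_2e^(-3t)sin(5t) - C_2e^(-3t)cos(5t), z(t) = -C_1e^(-3t)sin(5t) + C_2e^(-3t)cos(5t)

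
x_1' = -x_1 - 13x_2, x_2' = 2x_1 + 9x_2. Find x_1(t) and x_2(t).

x_1(t) = 3C_1e^(4t)sin(t) + 2C_1e^(4t)cos(t) + 2C_2e^(4t)sin(t) - 3C_2e^(4t)cos(t), x_2(t) = -C_1e^(4t)sin(t) - C_1e^(4t)cos(t) - C_2e^(4t)sin(t) + C_2e^(4t)cos(t)

Coefficient matrix A = [[-1, -13], [2, 9]].
Characteristic polynomial det(A - λI) = λ^2 - 8λ + 17 = 0.
Eigenvalues λ = 4 ± i (complex conjugate pair).
For λ=4+i: an eigenvector is (2,-1) - i(3,-1) = (2 - 3i, -1 + i).
A real fundamental pair from Re and Im of e^((4+i)t)v: X_1 = e^(4t)(cos(t)·(2,-1) + sin(t)·(3,-1)), X_2 = e^(4t)(sin(t)·(2,-1) - cos(t)·(3,-1)).
General solution: C_1X_1 + C_2X_2.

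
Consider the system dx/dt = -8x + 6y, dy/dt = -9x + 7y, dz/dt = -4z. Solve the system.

x(t) = -2K_1e^(t) + K_3e^(-2t), y(t) = -3K_1e^(t) + K_3e^(-2t), z(t) = K_2e^(-4t)

Coefficient matrix A = [[-8, 6, 0], [-9, 7, 0], [0, 0, -4]].
det(A - λI) = 0 gives eigenvalues λ = 1, -4, -2.
For λ=1: eigenvector (-2,-3,0).
For λ=-4: eigenvector (0,0,1).
For λ=-2: eigenvector (1,1,0).
General solution: K_1e^(t)(-2,-3,0) + K_2e^(-4t)(0,0,1) + K_3e^(-2t)(1,1,0).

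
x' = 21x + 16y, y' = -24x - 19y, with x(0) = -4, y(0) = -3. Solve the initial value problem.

x(t) = -18e^(5t) + 14e^(-3t), y(t) = 18e^(5t) - 21e^(-3t)

Coefficient matrix A = [[21, 16], [-24, -19]].
Characteristic polynomial det(A - λI) = λ^2 - 2λ - 15 = 0.
Eigenvalues λ = 5, -3.
For λ=5: (A-λI) row 1 is [16, 16], so an eigenvector is (1, -1).
For λ=-3: (A-λI) row 1 is [24, 16], so an eigenvector is (-2, 3).
General solution: c_1e^(5t)(1,-1) + c_2e^(-3t)(-2,3).
Applying x(0)=-4, y(0)=-3 gives c_1=-18, c_2=-7.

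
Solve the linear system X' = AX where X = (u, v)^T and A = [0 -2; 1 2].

Coefficient matrix A = [[0, -2], [1, 2]].
Characteristic polynomial det(A - λI) = λ^2 - 2λ + 2 = 0.
Eigenvalues λ = 1 ± i (complex conjugate pair).
For λ=1+i: an eigenvector is (1,-1) - i(1,0) = (1 - i, -1).
A real fundamental pair from Re and Im of e^((1+i)t)v: X_1 = e^(t)(cos(t)·(1,-1) + sin(t)·(1,0)), X_2 = e^(t)(sin(t)·(1,-1) - cos(t)·(1,0)).
General solution: c_1X_1 + c_2X_2.

u(t) = c_1e^(t)sin(t) + c_1e^(t)cos(t) + c_2e^(t)sin(t) - c_2e^(t)cos(t), v(t) = -c_1e^(t)cos(t) - c_2e^(t)sin(t)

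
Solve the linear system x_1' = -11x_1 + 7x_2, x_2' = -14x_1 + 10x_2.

Coefficient matrix A = [[-11, 7], [-14, 10]].
Characteristic polynomial det(A - λI) = λ^2 + λ - 12 = 0.
Eigenvalues λ = -4, 3.
For λ=-4: (A-λI) row 1 is [-7, 7], so an eigenvector is (1, 1).
For λ=3: (A-λI) row 1 is [-14, 7], so an eigenvector is (1, 2).
General solution: K_1e^(-4t)(1,1) + K_2e^(3t)(1,2).

x_1(t) = K_1e^(-4t) + K_2e^(3t), x_2(t) = K_1e^(-4t) + 2K_2e^(3t)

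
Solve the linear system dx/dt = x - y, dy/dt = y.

x(t) = C_1e^(t) + C_2te^(t) - 3C_2e^(t), y(t) = -C_2e^(t)

Coefficient matrix A = [[1, -1], [0, 1]].
Characteristic polynomial det(A - λI) = λ^2 - 2λ + 1 = 0.
Single eigenvalue λ = 1 with algebraic multiplicity 2.
Eigenvector v = (1,0); generalized eigenvector w with (A-λI)w=v is (-3,-1).
General solution: e^(t)[C_1·v + C_2·(t·v + w)].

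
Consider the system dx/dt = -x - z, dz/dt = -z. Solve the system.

x(t) = -K_1e^(-t) - K_2te^(-t) + 2K_2e^(-t), z(t) = K_2e^(-t)

Coefficient matrix A = [[-1, -1], [0, -1]].
Characteristic polynomial det(A - λI) = λ^2 + 2λ + 1 = 0.
Single eigenvalue λ = -1 with algebraic multiplicity 2.
Eigenvector v = (-1,0); generalized eigenvector w with (A-λI)w=v is (2,1).
General solution: e^(-t)[K_1·v + K_2·(t·v + w)].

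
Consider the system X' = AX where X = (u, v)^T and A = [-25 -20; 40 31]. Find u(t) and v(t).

u(t) = -c_1e^(3t)sin(4t) - 2c_1e^(3t)cos(4t) - 2c_2e^(3t)sin(4t) + c_2e^(3t)cos(4t), v(t) = c_1e^(3t)sin(4t) + 3c_1e^(3t)cos(4t) + 3c_2e^(3t)sin(4t) - c_2e^(3t)cos(4t)

Coefficient matrix A = [[-25, -20], [40, 31]].
Characteristic polynomial det(A - λI) = λ^2 - 6λ + 25 = 0.
Eigenvalues λ = 3 ± 4i (complex conjugate pair).
For λ=3+4i: an eigenvector is (-2,3) - i(-1,1) = (-2 + i, 3 - i).
A real fundamental pair from Re and Im of e^((3+4i)t)v: X_1 = e^(3t)(cos(4t)·(-2,3) + sin(4t)·(-1,1)), X_2 = e^(3t)(sin(4t)·(-2,3) - cos(4t)·(-1,1)).
General solution: c_1X_1 + c_2X_2.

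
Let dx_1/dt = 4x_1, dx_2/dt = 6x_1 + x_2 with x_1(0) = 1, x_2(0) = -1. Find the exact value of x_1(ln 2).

A = [[4,0],[6,1]]; eigenvalues λ = 1, 4.
Eigenvectors: (0,-1) for λ=1, (-1,-2) for λ=4.
From the initial condition, c_1 = 3, c_2 = -1.
x_1(ln 2) = (3)(2^1)(0) + (-1)(2^4)(-1) = 16.

16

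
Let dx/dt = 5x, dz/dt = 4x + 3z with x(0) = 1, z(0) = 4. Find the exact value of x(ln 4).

A = [[5,0],[4,3]]; eigenvalues λ = 5, 3.
Eigenvectors: (-1,-2) for λ=5, (0,1) for λ=3.
From the initial condition, c_1 = -1, c_2 = 2.
x(ln 4) = (-1)(4^5)(-1) + (2)(4^3)(0) = 1024.

1024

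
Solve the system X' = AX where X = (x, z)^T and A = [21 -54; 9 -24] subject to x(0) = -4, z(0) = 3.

x(t) = -30e^(3t) + 26e^(-6t), z(t) = -10e^(3t) + 13e^(-6t)

Coefficient matrix A = [[21, -54], [9, -24]].
Characteristic polynomial det(A - λI) = λ^2 + 3λ - 18 = 0.
Eigenvalues λ = 3, -6.
For λ=3: (A-λI) row 1 is [18, -54], so an eigenvector is (3, 1).
For λ=-6: (A-λI) row 1 is [27, -54], so an eigenvector is (-2, -1).
General solution: c_1e^(3t)(3,1) + c_2e^(-6t)(-2,-1).
Applying x(0)=-4, z(0)=3 gives c_1=-10, c_2=-13.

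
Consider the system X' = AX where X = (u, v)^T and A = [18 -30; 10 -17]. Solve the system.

u(t) = 3C_1e^(-2t) - 2C_2e^(3t), v(t) = 2C_1e^(-2t) - C_2e^(3t)

Coefficient matrix A = [[18, -30], [10, -17]].
Characteristic polynomial det(A - λI) = λ^2 - λ - 6 = 0.
Eigenvalues λ = -2, 3.
For λ=-2: (A-λI) row 1 is [20, -30], so an eigenvector is (3, 2).
For λ=3: (A-λI) row 1 is [15, -30], so an eigenvector is (-2, -1).
General solution: C_1e^(-2t)(3,2) + C_2e^(3t)(-2,-1).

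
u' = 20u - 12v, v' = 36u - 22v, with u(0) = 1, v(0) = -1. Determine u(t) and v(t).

u(t) = 6e^(2t) - 5e^(-4t), v(t) = 9e^(2t) - 10e^(-4t)

Coefficient matrix A = [[20, -12], [36, -22]].
Characteristic polynomial det(A - λI) = λ^2 + 2λ - 8 = 0.
Eigenvalues λ = 2, -4.
For λ=2: (A-λI) row 1 is [18, -12], so an eigenvector is (2, 3).
For λ=-4: (A-λI) row 1 is [24, -12], so an eigenvector is (-1, -2).
General solution: c_1e^(2t)(2,3) + c_2e^(-4t)(-1,-2).
Applying u(0)=1, v(0)=-1 gives c_1=3, c_2=5.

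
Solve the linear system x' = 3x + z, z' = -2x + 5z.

Coefficient matrix A = [[3, 1], [-2, 5]].
Characteristic polynomial det(A - λI) = λ^2 - 8λ + 17 = 0.
Eigenvalues λ = 4 ± i (complex conjugate pair).
For λ=4+i: an eigenvector is (-1,-1) - i(0,1) = (-1, -1 - i).
A real fundamental pair from Re and Im of e^((4+i)t)v: X_1 = e^(4t)(cos(t)·(-1,-1) + sin(t)·(0,1)), X_2 = e^(4t)(sin(t)·(-1,-1) - cos(t)·(0,1)).
General solution: K_1X_1 + K_2X_2.

x(t) = -K_1e^(4t)cos(t) - K_2e^(4t)sin(t), z(t) = K_1e^(4t)sin(t) - K_1e^(4t)cos(t) - K_2e^(4t)sin(t) - K_2e^(4t)cos(t)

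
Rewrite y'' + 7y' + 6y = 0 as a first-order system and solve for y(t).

y(t) = C_1e^(-6t) + C_2e^(-t)

Let x_1 = y, x_2 = y'. Then x_1' = x_2 and x_2' = -6x_1 - 7x_2.
A = [[0,1],[-6,-7]]; det(A-λI) = λ^2 + 7λ + 6.
Eigenvalues λ = -6, -1 with eigenvectors (1,-6), (1,-1).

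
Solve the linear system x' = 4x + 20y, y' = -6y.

x(t) = c_1e^(4t) - 2c_2e^(-6t), y(t) = c_2e^(-6t)

Coefficient matrix A = [[4, 20], [0, -6]].
Characteristic polynomial det(A - λI) = λ^2 + 2λ - 24 = 0.
Eigenvalues λ = 4, -6.
For λ=4: (A-λI) row 1 is [0, 20], so an eigenvector is (1, 0).
For λ=-6: (A-λI) row 1 is [10, 20], so an eigenvector is (-2, 1).
General solution: c_1e^(4t)(1,0) + c_2e^(-6t)(-2,1).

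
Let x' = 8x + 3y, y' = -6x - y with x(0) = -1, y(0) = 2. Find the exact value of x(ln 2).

-4

A = [[8,3],[-6,-1]]; eigenvalues λ = 2, 5.
Eigenvectors: (1,-2) for λ=2, (-1,1) for λ=5.
From the initial condition, c_1 = -1, c_2 = 0.
x(ln 2) = (-1)(2^2)(1) + (0)(2^5)(-1) = -4.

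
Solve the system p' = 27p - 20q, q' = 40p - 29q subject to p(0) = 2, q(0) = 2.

p(t) = 4e^(-t)sin(4t) + 2e^(-t)cos(4t), q(t) = 6e^(-t)sin(4t) + 2e^(-t)cos(4t)

Coefficient matrix A = [[27, -20], [40, -29]].
Characteristic polynomial det(A - λI) = λ^2 + 2λ + 17 = 0.
Eigenvalues λ = -1 ± 4i (complex conjugate pair).
For λ=-1+4i: an eigenvector is (-1,-1) - i(-2,-3) = (-1 + 2i, -1 + 3i).
A real fundamental pair from Re and Im of e^((-1+4i)t)v: X_1 = e^(-t)(cos(4t)·(-1,-1) + sin(4t)·(-2,-3)), X_2 = e^(-t)(sin(4t)·(-1,-1) - cos(4t)·(-2,-3)).
General solution: K_1X_1 + K_2X_2.
Applying p(0)=2, q(0)=2 gives K_1=-2, K_2=0.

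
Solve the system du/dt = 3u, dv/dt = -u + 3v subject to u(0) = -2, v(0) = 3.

Coefficient matrix A = [[3, 0], [-1, 3]].
Characteristic polynomial det(A - λI) = λ^2 - 6λ + 9 = 0.
Single eigenvalue λ = 3 with algebraic multiplicity 2.
Eigenvector v = (0,-1); generalized eigenvector w with (A-λI)w=v is (1,-2).
General solution: e^(3t)[K_1·v + K_2·(t·v + w)].
Applying u(0)=-2, v(0)=3 gives K_1=1, K_2=-2.

u(t) = -2e^(3t), v(t) = 2te^(3t) + 3e^(3t)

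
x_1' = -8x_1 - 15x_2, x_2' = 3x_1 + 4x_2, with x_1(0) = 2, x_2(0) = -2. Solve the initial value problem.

Coefficient matrix A = [[-8, -15], [3, 4]].
Characteristic polynomial det(A - λI) = λ^2 + 4λ + 13 = 0.
Eigenvalues λ = -2 ± 3i (complex conjugate pair).
For λ=-2+3i: an eigenvector is (-2,1) - i(-1,0) = (-2 + i, 1).
A real fundamental pair from Re and Im of e^((-2+3i)t)v: X_1 = e^(-2t)(cos(3t)·(-2,1) + sin(3t)·(-1,0)), X_2 = e^(-2t)(sin(3t)·(-2,1) - cos(3t)·(-1,0)).
General solution: C_1X_1 + C_2X_2.
Applying x_1(0)=2, x_2(0)=-2 gives C_1=-2, C_2=-2.

x_1(t) = 6e^(-2t)sin(3t) + 2e^(-2t)cos(3t), x_2(t) = -2e^(-2t)sin(3t) - 2e^(-2t)cos(3t)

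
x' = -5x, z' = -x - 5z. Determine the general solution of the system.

Coefficient matrix A = [[-5, 0], [-1, -5]].
Characteristic polynomial det(A - λI) = λ^2 + 10λ + 25 = 0.
Single eigenvalue λ = -5 with algebraic multiplicity 2.
Eigenvector v = (0,1); generalized eigenvector w with (A-λI)w=v is (-1,-3).
General solution: e^(-5t)[K_1·v + K_2·(t·v + w)].

x(t) = -K_2e^(-5t), z(t) = K_1e^(-5t) + K_2te^(-5t) - 3K_2e^(-5t)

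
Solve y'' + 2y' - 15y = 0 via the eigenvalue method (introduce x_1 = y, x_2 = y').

y(t) = C_1e^(3t) + C_2e^(-5t)

Let x_1 = y, x_2 = y'. Then x_1' = x_2 and x_2' = 15x_1 - 2x_2.
A = [[0,1],[15,-2]]; det(A-λI) = λ^2 + 2λ - 15.
Eigenvalues λ = 3, -5 with eigenvectors (1,3), (1,-5).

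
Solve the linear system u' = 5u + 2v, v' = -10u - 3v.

Coefficient matrix A = [[5, 2], [-10, -3]].
Characteristic polynomial det(A - λI) = λ^2 - 2λ + 5 = 0.
Eigenvalues λ = 1 ± 2i (complex conjugate pair).
For λ=1+2i: an eigenvector is (1,-2) - i(0,-1) = (1, -2 + i).
A real fundamental pair from Re and Im of e^((1+2i)t)v: X_1 = e^(t)(cos(2t)·(1,-2) + sin(2t)·(0,-1)), X_2 = e^(t)(sin(2t)·(1,-2) - cos(2t)·(0,-1)).
General solution: K_1X_1 + K_2X_2.

u(t) = K_1e^(t)cos(2t) + K_2e^(t)sin(2t), v(t) = -K_1e^(t)sin(2t) - 2K_1e^(t)cos(2t) - 2K_2e^(t)sin(2t) + K_2e^(t)cos(2t)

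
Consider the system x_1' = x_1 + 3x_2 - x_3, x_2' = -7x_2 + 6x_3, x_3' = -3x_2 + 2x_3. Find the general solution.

x_1(t) = K_1e^(t) - K_2e^(-t) - K_3e^(-4t), x_2(t) = K_2e^(-t) + 2K_3e^(-4t), x_3(t) = K_2e^(-t) + K_3e^(-4t)

Coefficient matrix A = [[1, 3, -1], [0, -7, 6], [0, -3, 2]].
det(A - λI) = 0 gives eigenvalues λ = 1, -1, -4.
For λ=1: eigenvector (1,0,0).
For λ=-1: eigenvector (-1,1,1).
For λ=-4: eigenvector (-1,2,1).
General solution: K_1e^(t)(1,0,0) + K_2e^(-t)(-1,1,1) + K_3e^(-4t)(-1,2,1).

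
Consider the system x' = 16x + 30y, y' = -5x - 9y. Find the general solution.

Coefficient matrix A = [[16, 30], [-5, -9]].
Characteristic polynomial det(A - λI) = λ^2 - 7λ + 6 = 0.
Eigenvalues λ = 6, 1.
For λ=6: (A-λI) row 1 is [10, 30], so an eigenvector is (3, -1).
For λ=1: (A-λI) row 1 is [15, 30], so an eigenvector is (-2, 1).
General solution: C_1e^(6t)(3,-1) + C_2e^(t)(-2,1).

x(t) = 3C_1e^(6t) - 2C_2e^(t), y(t) = -C_1e^(6t) + C_2e^(t)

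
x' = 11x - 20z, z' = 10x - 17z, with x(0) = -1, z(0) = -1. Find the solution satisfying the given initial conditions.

Coefficient matrix A = [[11, -20], [10, -17]].
Characteristic polynomial det(A - λI) = λ^2 + 6λ + 13 = 0.
Eigenvalues λ = -3 ± 2i (complex conjugate pair).
For λ=-3+2i: an eigenvector is (1,1) - i(-3,-2) = (1 + 3i, 1 + 2i).
A real fundamental pair from Re and Im of e^((-3+2i)t)v: X_1 = e^(-3t)(cos(2t)·(1,1) + sin(2t)·(-3,-2)), X_2 = e^(-3t)(sin(2t)·(1,1) - cos(2t)·(-3,-2)).
General solution: K_1X_1 + K_2X_2.
Applying x(0)=-1, z(0)=-1 gives K_1=-1, K_2=0.

x(t) = 3e^(-3t)sin(2t) - e^(-3t)cos(2t), z(t) = 2e^(-3t)sin(2t) - e^(-3t)cos(2t)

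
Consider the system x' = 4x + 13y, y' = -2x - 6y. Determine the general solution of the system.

Coefficient matrix A = [[4, 13], [-2, -6]].
Characteristic polynomial det(A - λI) = λ^2 + 2λ + 2 = 0.
Eigenvalues λ = -1 ± i (complex conjugate pair).
For λ=-1+i: an eigenvector is (-3,1) - i(-2,1) = (-3 + 2i, 1 - i).
A real fundamental pair from Re and Im of e^((-1+i)t)v: X_1 = e^(-t)(cos(t)·(-3,1) + sin(t)·(-2,1)), X_2 = e^(-t)(sin(t)·(-3,1) - cos(t)·(-2,1)).
General solution: c_1X_1 + c_2X_2.

x(t) = -2c_1e^(-t)sin(t) - 3c_1e^(-t)cos(t) - 3c_2e^(-t)sin(t) + 2c_2e^(-t)cos(t), y(t) = c_1e^(-t)sin(t) + c_1e^(-t)cos(t) + c_2e^(-t)sin(t) - c_2e^(-t)cos(t)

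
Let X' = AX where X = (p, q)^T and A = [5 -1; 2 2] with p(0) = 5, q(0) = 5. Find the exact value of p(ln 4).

A = [[5,-1],[2,2]]; eigenvalues λ = 4, 3.
Eigenvectors: (1,1) for λ=4, (-1,-2) for λ=3.
From the initial condition, c_1 = 5, c_2 = 0.
p(ln 4) = (5)(4^4)(1) + (0)(4^3)(-1) = 1280.

1280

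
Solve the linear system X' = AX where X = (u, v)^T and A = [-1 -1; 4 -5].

Coefficient matrix A = [[-1, -1], [4, -5]].
Characteristic polynomial det(A - λI) = λ^2 + 6λ + 9 = 0.
Single eigenvalue λ = -3 with algebraic multiplicity 2.
Eigenvector v = (1,2); generalized eigenvector w with (A-λI)w=v is (0,-1).
General solution: e^(-3t)[K_1·v + K_2·(t·v + w)].

u(t) = K_1e^(-3t) + K_2te^(-3t), v(t) = 2K_1e^(-3t) + 2K_2te^(-3t) - K_2e^(-3t)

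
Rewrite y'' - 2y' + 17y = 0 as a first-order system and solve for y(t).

y(t) = c_1e^(t)cos(4t) + c_2e^(t)sin(4t)

Let x_1 = y, x_2 = y'. Then x_1' = x_2 and x_2' = -17x_1 + 2x_2.
A = [[0,1],[-17,2]]; det(A-λI) = λ^2 - 2λ + 17.
Eigenvalues λ = 1 ± 4i.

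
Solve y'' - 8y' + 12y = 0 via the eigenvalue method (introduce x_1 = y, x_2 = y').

y(t) = C_1e^(2t) + C_2e^(6t)

Let x_1 = y, x_2 = y'. Then x_1' = x_2 and x_2' = -12x_1 + 8x_2.
A = [[0,1],[-12,8]]; det(A-λI) = λ^2 - 8λ + 12.
Eigenvalues λ = 2, 6 with eigenvectors (1,2), (1,6).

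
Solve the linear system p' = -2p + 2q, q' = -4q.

Coefficient matrix A = [[-2, 2], [0, -4]].
Characteristic polynomial det(A - λI) = λ^2 + 6λ + 8 = 0.
Eigenvalues λ = -4, -2.
For λ=-4: (A-λI) row 1 is [2, 2], so an eigenvector is (-1, 1).
For λ=-2: (A-λI) row 1 is [0, 2], so an eigenvector is (1, 0).
General solution: K_1e^(-4t)(-1,1) + K_2e^(-2t)(1,0).

p(t) = -K_1e^(-4t) + K_2e^(-2t), q(t) = K_1e^(-4t)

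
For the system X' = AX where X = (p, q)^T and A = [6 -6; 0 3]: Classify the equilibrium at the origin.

A = [[6,-6],[0,3]]; det(A-λI) = λ^2 - 9λ + 18.
λ = 3, 6: both positive.

unstable node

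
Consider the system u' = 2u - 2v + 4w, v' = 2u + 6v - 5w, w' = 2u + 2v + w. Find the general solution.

u(t) = 3c_1e^(2t) - c_2e^(4t) - 2c_3e^(3t), v(t) = -4c_1e^(2t) + c_2e^(4t) + 3c_3e^(3t), w(t) = -2c_1e^(2t) + c_3e^(3t)

Coefficient matrix A = [[2, -2, 4], [2, 6, -5], [2, 2, 1]].
det(A - λI) = 0 gives eigenvalues λ = 2, 4, 3.
For λ=2: eigenvector (3,-4,-2).
For λ=4: eigenvector (-1,1,0).
For λ=3: eigenvector (-2,3,1).
General solution: c_1e^(2t)(3,-4,-2) + c_2e^(4t)(-1,1,0) + c_3e^(3t)(-2,3,1).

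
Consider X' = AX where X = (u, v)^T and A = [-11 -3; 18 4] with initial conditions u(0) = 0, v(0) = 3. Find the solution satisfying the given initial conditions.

Coefficient matrix A = [[-11, -3], [18, 4]].
Characteristic polynomial det(A - λI) = λ^2 + 7λ + 10 = 0.
Eigenvalues λ = -5, -2.
For λ=-5: (A-λI) row 1 is [-6, -3], so an eigenvector is (1, -2).
For λ=-2: (A-λI) row 1 is [-9, -3], so an eigenvector is (1, -3).
General solution: K_1e^(-5t)(1,-2) + K_2e^(-2t)(1,-3).
Applying u(0)=0, v(0)=3 gives K_1=3, K_2=-3.

u(t) = -3e^(-2t) + 3e^(-5t), v(t) = 9e^(-2t) - 6e^(-5t)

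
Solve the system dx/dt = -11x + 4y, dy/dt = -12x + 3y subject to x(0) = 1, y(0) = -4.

Coefficient matrix A = [[-11, 4], [-12, 3]].
Characteristic polynomial det(A - λI) = λ^2 + 8λ + 15 = 0.
Eigenvalues λ = -5, -3.
For λ=-5: (A-λI) row 1 is [-6, 4], so an eigenvector is (-2, -3).
For λ=-3: (A-λI) row 1 is [-8, 4], so an eigenvector is (-1, -2).
General solution: c_1e^(-5t)(-2,-3) + c_2e^(-3t)(-1,-2).
Applying x(0)=1, y(0)=-4 gives c_1=-6, c_2=11.

x(t) = -11e^(-3t) + 12e^(-5t), y(t) = -22e^(-3t) + 18e^(-5t)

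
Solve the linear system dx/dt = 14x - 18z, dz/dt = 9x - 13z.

Coefficient matrix A = [[14, -18], [9, -13]].
Characteristic polynomial det(A - λI) = λ^2 - λ - 20 = 0.
Eigenvalues λ = 5, -4.
For λ=5: (A-λI) row 1 is [9, -18], so an eigenvector is (2, 1).
For λ=-4: (A-λI) row 1 is [18, -18], so an eigenvector is (1, 1).
General solution: c_1e^(5t)(2,1) + c_2e^(-4t)(1,1).

x(t) = 2c_1e^(5t) + c_2e^(-4t), z(t) = c_1e^(5t) + c_2e^(-4t)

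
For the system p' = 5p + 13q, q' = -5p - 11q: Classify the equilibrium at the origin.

stable spiral

A = [[5,13],[-5,-11]]; det(A-λI) = λ^2 + 6λ + 10.
λ = -3 ± i: negative real part.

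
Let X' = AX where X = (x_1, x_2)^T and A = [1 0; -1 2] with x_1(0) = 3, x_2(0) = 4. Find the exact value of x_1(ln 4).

12

A = [[1,0],[-1,2]]; eigenvalues λ = 1, 2.
Eigenvectors: (-1,-1) for λ=1, (0,1) for λ=2.
From the initial condition, c_1 = -3, c_2 = 1.
x_1(ln 4) = (-3)(4^1)(-1) + (1)(4^2)(0) = 12.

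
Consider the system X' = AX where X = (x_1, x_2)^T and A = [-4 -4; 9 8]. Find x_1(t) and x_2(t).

Coefficient matrix A = [[-4, -4], [9, 8]].
Characteristic polynomial det(A - λI) = λ^2 - 4λ + 4 = 0.
Single eigenvalue λ = 2 with algebraic multiplicity 2.
Eigenvector v = (-2,3); generalized eigenvector w with (A-λI)w=v is (-1,2).
General solution: e^(2t)[K_1·v + K_2·(t·v + w)].

x_1(t) = -2K_1e^(2t) - 2K_2te^(2t) - K_2e^(2t), x_2(t) = 3K_1e^(2t) + 3K_2te^(2t) + 2K_2e^(2t)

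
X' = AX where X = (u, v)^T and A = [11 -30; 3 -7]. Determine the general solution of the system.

Coefficient matrix A = [[11, -30], [3, -7]].
Characteristic polynomial det(A - λI) = λ^2 - 4λ + 13 = 0.
Eigenvalues λ = 2 ± 3i (complex conjugate pair).
For λ=2+3i: an eigenvector is (3,1) - i(-1,0) = (3 + i, 1).
A real fundamental pair from Re and Im of e^((2+3i)t)v: X_1 = e^(2t)(cos(3t)·(3,1) + sin(3t)·(-1,0)), X_2 = e^(2t)(sin(3t)·(3,1) - cos(3t)·(-1,0)).
General solution: K_1X_1 + K_2X_2.

u(t) = -K_1e^(2t)sin(3t) + 3K_1e^(2t)cos(3t) + 3K_2e^(2t)sin(3t) + K_2e^(2t)cos(3t), v(t) = K_1e^(2t)cos(3t) + K_2e^(2t)sin(3t)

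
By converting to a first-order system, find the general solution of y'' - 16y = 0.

Let x_1 = y, x_2 = y'. Then x_1' = x_2 and x_2' = 16x_1.
A = [[0,1],[16,0]]; det(A-λI) = λ^2 - 16.
Eigenvalues λ = 4, -4 with eigenvectors (1,4), (1,-4).

y(t) = C_1e^(4t) + C_2e^(-4t)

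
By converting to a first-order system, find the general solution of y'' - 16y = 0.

y(t) = C_1e^(4t) + C_2e^(-4t)

Let x_1 = y, x_2 = y'. Then x_1' = x_2 and x_2' = 16x_1.
A = [[0,1],[16,0]]; det(A-λI) = λ^2 - 16.
Eigenvalues λ = 4, -4 with eigenvectors (1,4), (1,-4).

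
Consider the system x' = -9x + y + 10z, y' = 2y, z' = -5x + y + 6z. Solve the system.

Coefficient matrix A = [[-9, 1, 10], [0, 2, 0], [-5, 1, 6]].
det(A - λI) = 0 gives eigenvalues λ = 1, 2, -4.
For λ=1: eigenvector (1,0,1).
For λ=2: eigenvector (1,1,1).
For λ=-4: eigenvector (-2,0,-1).
General solution: c_1e^(t)(1,0,1) + c_2e^(2t)(1,1,1) + c_3e^(-4t)(-2,0,-1).

x(t) = c_1e^(t) + c_2e^(2t) - 2c_3e^(-4t), y(t) = c_2e^(2t), z(t) = c_1e^(t) + c_2e^(2t) - c_3e^(-4t)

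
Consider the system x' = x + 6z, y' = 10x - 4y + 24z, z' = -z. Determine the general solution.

Coefficient matrix A = [[1, 0, 6], [10, -4, 24], [0, 0, -1]].
det(A - λI) = 0 gives eigenvalues λ = 1, -4, -1.
For λ=1: eigenvector (1,2,0).
For λ=-4: eigenvector (0,1,0).
For λ=-1: eigenvector (-3,-2,1).
General solution: c_1e^(t)(1,2,0) + c_2e^(-4t)(0,1,0) + c_3e^(-t)(-3,-2,1).

x(t) = c_1e^(t) - 3c_3e^(-t), y(t) = 2c_1e^(t) + c_2e^(-4t) - 2c_3e^(-t), z(t) = c_3e^(-t)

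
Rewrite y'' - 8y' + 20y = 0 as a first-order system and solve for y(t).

Let x_1 = y, x_2 = y'. Then x_1' = x_2 and x_2' = -20x_1 + 8x_2.
A = [[0,1],[-20,8]]; det(A-λI) = λ^2 - 8λ + 20.
Eigenvalues λ = 4 ± 2i.

y(t) = c_1e^(4t)cos(2t) + c_2e^(4t)sin(2t)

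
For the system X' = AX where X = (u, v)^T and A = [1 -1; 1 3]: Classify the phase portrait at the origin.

unstable improper node

A = [[1,-1],[1,3]]; det(A-λI) = λ^2 - 4λ + 4.
repeated λ = 2 with a single eigenvector.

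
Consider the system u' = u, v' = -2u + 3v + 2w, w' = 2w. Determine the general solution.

Coefficient matrix A = [[1, 0, 0], [-2, 3, 2], [0, 0, 2]].
det(A - λI) = 0 gives eigenvalues λ = 1, 3, 2.
For λ=1: eigenvector (1,1,0).
For λ=3: eigenvector (0,1,0).
For λ=2: eigenvector (0,-2,1).
General solution: K_1e^(t)(1,1,0) + K_2e^(3t)(0,1,0) + K_3e^(2t)(0,-2,1).

u(t) = K_1e^(t), v(t) = K_1e^(t) + K_2e^(3t) - 2K_3e^(2t), w(t) = K_3e^(2t)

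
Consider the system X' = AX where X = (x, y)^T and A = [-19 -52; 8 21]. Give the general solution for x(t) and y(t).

Coefficient matrix A = [[-19, -52], [8, 21]].
Characteristic polynomial det(A - λI) = λ^2 - 2λ + 17 = 0.
Eigenvalues λ = 1 ± 4i (complex conjugate pair).
For λ=1+4i: an eigenvector is (-3,1) - i(2,-1) = (-3 - 2i, 1 + i).
A real fundamental pair from Re and Im of e^((1+4i)t)v: X_1 = e^(t)(cos(4t)·(-3,1) + sin(4t)·(2,-1)), X_2 = e^(t)(sin(4t)·(-3,1) - cos(4t)·(2,-1)).
General solution: c_1X_1 + c_2X_2.

x(t) = 2c_1e^(t)sin(4t) - 3c_1e^(t)cos(4t) - 3c_2e^(t)sin(4t) - 2c_2e^(t)cos(4t), y(t) = -c_1e^(t)sin(4t) + c_1e^(t)cos(4t) + c_2e^(t)sin(4t) + c_2e^(t)cos(4t)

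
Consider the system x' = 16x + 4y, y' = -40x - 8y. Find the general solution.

Coefficient matrix A = [[16, 4], [-40, -8]].
Characteristic polynomial det(A - λI) = λ^2 - 8λ + 32 = 0.
Eigenvalues λ = 4 ± 4i (complex conjugate pair).
For λ=4+4i: an eigenvector is (0,-1) - i(-1,3) = (0 + i, -1 - 3i).
A real fundamental pair from Re and Im of e^((4+4i)t)v: X_1 = e^(4t)(cos(4t)·(0,-1) + sin(4t)·(-1,3)), X_2 = e^(4t)(sin(4t)·(0,-1) - cos(4t)·(-1,3)).
General solution: C_1X_1 + C_2X_2.

x(t) = -C_1e^(4t)sin(4t) + C_2e^(4t)cos(4t), y(t) = 3C_1e^(4t)sin(4t) - C_1e^(4t)cos(4t) - C_2e^(4t)sin(4t) - 3C_2e^(4t)cos(4t)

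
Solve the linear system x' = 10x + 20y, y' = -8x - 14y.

Coefficient matrix A = [[10, 20], [-8, -14]].
Characteristic polynomial det(A - λI) = λ^2 + 4λ + 20 = 0.
Eigenvalues λ = -2 ± 4i (complex conjugate pair).
For λ=-2+4i: an eigenvector is (2,-1) - i(1,-1) = (2 - i, -1 + i).
A real fundamental pair from Re and Im of e^((-2+4i)t)v: X_1 = e^(-2t)(cos(4t)·(2,-1) + sin(4t)·(1,-1)), X_2 = e^(-2t)(sin(4t)·(2,-1) - cos(4t)·(1,-1)).
General solution: C_1X_1 + C_2X_2.

x(t) = C_1e^(-2t)sin(4t) + 2C_1e^(-2t)cos(4t) + 2C_2e^(-2t)sin(4t) - C_2e^(-2t)cos(4t), y(t) = -C_1e^(-2t)sin(4t) - C_1e^(-2t)cos(4t) - C_2e^(-2t)sin(4t) + C_2e^(-2t)cos(4t)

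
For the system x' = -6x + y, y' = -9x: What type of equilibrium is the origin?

stable improper node

A = [[-6,1],[-9,0]]; det(A-λI) = λ^2 + 6λ + 9.
repeated λ = -3 with a single eigenvector.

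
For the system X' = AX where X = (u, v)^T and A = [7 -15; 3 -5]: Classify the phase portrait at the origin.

unstable spiral

A = [[7,-15],[3,-5]]; det(A-λI) = λ^2 - 2λ + 10.
λ = 1 ± 3i: positive real part.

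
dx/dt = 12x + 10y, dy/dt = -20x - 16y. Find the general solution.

x(t) = -2K_1e^(-2t)sin(2t) - K_1e^(-2t)cos(2t) - K_2e^(-2t)sin(2t) + 2K_2e^(-2t)cos(2t), y(t) = 3K_1e^(-2t)sin(2t) + K_1e^(-2t)cos(2t) + K_2e^(-2t)sin(2t) - 3K_2e^(-2t)cos(2t)

Coefficient matrix A = [[12, 10], [-20, -16]].
Characteristic polynomial det(A - λI) = λ^2 + 4λ + 8 = 0.
Eigenvalues λ = -2 ± 2i (complex conjugate pair).
For λ=-2+2i: an eigenvector is (-1,1) - i(-2,3) = (-1 + 2i, 1 - 3i).
A real fundamental pair from Re and Im of e^((-2+2i)t)v: X_1 = e^(-2t)(cos(2t)·(-1,1) + sin(2t)·(-2,3)), X_2 = e^(-2t)(sin(2t)·(-1,1) - cos(2t)·(-2,3)).
General solution: K_1X_1 + K_2X_2.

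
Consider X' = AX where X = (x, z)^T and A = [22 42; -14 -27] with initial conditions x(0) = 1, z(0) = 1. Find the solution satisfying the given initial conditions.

x(t) = 10e^(t) - 9e^(-6t), z(t) = -5e^(t) + 6e^(-6t)

Coefficient matrix A = [[22, 42], [-14, -27]].
Characteristic polynomial det(A - λI) = λ^2 + 5λ - 6 = 0.
Eigenvalues λ = -6, 1.
For λ=-6: (A-λI) row 1 is [28, 42], so an eigenvector is (3, -2).
For λ=1: (A-λI) row 1 is [21, 42], so an eigenvector is (2, -1).
General solution: c_1e^(-6t)(3,-2) + c_2e^(t)(2,-1).
Applying x(0)=1, z(0)=1 gives c_1=-3, c_2=5.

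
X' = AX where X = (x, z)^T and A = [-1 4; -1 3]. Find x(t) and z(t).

x(t) = -2K_1e^(t) - 2K_2te^(t) + 3K_2e^(t), z(t) = -K_1e^(t) - K_2te^(t) + K_2e^(t)

Coefficient matrix A = [[-1, 4], [-1, 3]].
Characteristic polynomial det(A - λI) = λ^2 - 2λ + 1 = 0.
Single eigenvalue λ = 1 with algebraic multiplicity 2.
Eigenvector v = (-2,-1); generalized eigenvector w with (A-λI)w=v is (3,1).
General solution: e^(t)[K_1·v + K_2·(t·v + w)].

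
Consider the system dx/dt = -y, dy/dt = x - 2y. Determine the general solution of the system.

x(t) = -c_1e^(-t) - c_2te^(-t) - 2c_2e^(-t), y(t) = -c_1e^(-t) - c_2te^(-t) - c_2e^(-t)

Coefficient matrix A = [[0, -1], [1, -2]].
Characteristic polynomial det(A - λI) = λ^2 + 2λ + 1 = 0.
Single eigenvalue λ = -1 with algebraic multiplicity 2.
Eigenvector v = (-1,-1); generalized eigenvector w with (A-λI)w=v is (-2,-1).
General solution: e^(-t)[c_1·v + c_2·(t·v + w)].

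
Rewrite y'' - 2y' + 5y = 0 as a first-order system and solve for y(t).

Let x_1 = y, x_2 = y'. Then x_1' = x_2 and x_2' = -5x_1 + 2x_2.
A = [[0,1],[-5,2]]; det(A-λI) = λ^2 - 2λ + 5.
Eigenvalues λ = 1 ± 2i.

y(t) = c_1e^(t)cos(2t) + c_2e^(t)sin(2t)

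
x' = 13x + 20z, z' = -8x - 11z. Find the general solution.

x(t) = -c_1e^(t)sin(4t) - 2c_1e^(t)cos(4t) - 2c_2e^(t)sin(4t) + c_2e^(t)cos(4t), z(t) = c_1e^(t)sin(4t) + c_1e^(t)cos(4t) + c_2e^(t)sin(4t) - c_2e^(t)cos(4t)

Coefficient matrix A = [[13, 20], [-8, -11]].
Characteristic polynomial det(A - λI) = λ^2 - 2λ + 17 = 0.
Eigenvalues λ = 1 ± 4i (complex conjugate pair).
For λ=1+4i: an eigenvector is (-2,1) - i(-1,1) = (-2 + i, 1 - i).
A real fundamental pair from Re and Im of e^((1+4i)t)v: X_1 = e^(t)(cos(4t)·(-2,1) + sin(4t)·(-1,1)), X_2 = e^(t)(sin(4t)·(-2,1) - cos(4t)·(-1,1)).
General solution: c_1X_1 + c_2X_2.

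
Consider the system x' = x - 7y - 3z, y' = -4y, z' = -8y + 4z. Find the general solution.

x(t) = 2K_1e^(-4t) + K_2e^(t) - K_3e^(4t), y(t) = K_1e^(-4t), z(t) = K_1e^(-4t) + K_3e^(4t)

Coefficient matrix A = [[1, -7, -3], [0, -4, 0], [0, -8, 4]].
det(A - λI) = 0 gives eigenvalues λ = -4, 1, 4.
For λ=-4: eigenvector (2,1,1).
For λ=1: eigenvector (1,0,0).
For λ=4: eigenvector (-1,0,1).
General solution: K_1e^(-4t)(2,1,1) + K_2e^(t)(1,0,0) + K_3e^(4t)(-1,0,1).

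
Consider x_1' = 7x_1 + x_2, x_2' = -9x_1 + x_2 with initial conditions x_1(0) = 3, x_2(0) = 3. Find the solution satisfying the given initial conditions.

x_1(t) = 12te^(4t) + 3e^(4t), x_2(t) = -36te^(4t) + 3e^(4t)

Coefficient matrix A = [[7, 1], [-9, 1]].
Characteristic polynomial det(A - λI) = λ^2 - 8λ + 16 = 0.
Single eigenvalue λ = 4 with algebraic multiplicity 2.
Eigenvector v = (1,-3); generalized eigenvector w with (A-λI)w=v is (1,-2).
General solution: e^(4t)[C_1·v + C_2·(t·v + w)].
Applying x_1(0)=3, x_2(0)=3 gives C_1=-9, C_2=12.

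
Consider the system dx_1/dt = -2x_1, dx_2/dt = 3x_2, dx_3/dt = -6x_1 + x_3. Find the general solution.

x_1(t) = C_1e^(-2t), x_2(t) = C_3e^(3t), x_3(t) = 2C_1e^(-2t) + C_2e^(t)

Coefficient matrix A = [[-2, 0, 0], [0, 3, 0], [-6, 0, 1]].
det(A - λI) = 0 gives eigenvalues λ = -2, 1, 3.
For λ=-2: eigenvector (1,0,2).
For λ=1: eigenvector (0,0,1).
For λ=3: eigenvector (0,1,0).
General solution: C_1e^(-2t)(1,0,2) + C_2e^(t)(0,0,1) + C_3e^(3t)(0,1,0).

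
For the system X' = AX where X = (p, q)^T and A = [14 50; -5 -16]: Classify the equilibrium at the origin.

A = [[14,50],[-5,-16]]; det(A-λI) = λ^2 + 2λ + 26.
λ = -1 ± 5i: negative real part.

stable spiral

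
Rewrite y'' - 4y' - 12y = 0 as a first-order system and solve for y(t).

Let x_1 = y, x_2 = y'. Then x_1' = x_2 and x_2' = 12x_1 + 4x_2.
A = [[0,1],[12,4]]; det(A-λI) = λ^2 - 4λ - 12.
Eigenvalues λ = 6, -2 with eigenvectors (1,6), (1,-2).

y(t) = C_1e^(6t) + C_2e^(-2t)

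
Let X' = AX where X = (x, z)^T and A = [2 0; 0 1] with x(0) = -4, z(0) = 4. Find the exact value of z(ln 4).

A = [[2,0],[0,1]]; eigenvalues λ = 1, 2.
Eigenvectors: (0,-1) for λ=1, (1,0) for λ=2.
From the initial condition, c_1 = -4, c_2 = -4.
z(ln 4) = (-4)(4^1)(-1) + (-4)(4^2)(0) = 16.

16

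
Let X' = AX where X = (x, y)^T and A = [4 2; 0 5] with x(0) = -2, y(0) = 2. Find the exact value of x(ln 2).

32

A = [[4,2],[0,5]]; eigenvalues λ = 4, 5.
Eigenvectors: (-1,0) for λ=4, (2,1) for λ=5.
From the initial condition, c_1 = 6, c_2 = 2.
x(ln 2) = (6)(2^4)(-1) + (2)(2^5)(2) = 32.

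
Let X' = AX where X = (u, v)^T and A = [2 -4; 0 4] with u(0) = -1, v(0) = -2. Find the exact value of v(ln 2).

-32

A = [[2,-4],[0,4]]; eigenvalues λ = 2, 4.
Eigenvectors: (1,0) for λ=2, (-2,1) for λ=4.
From the initial condition, c_1 = -5, c_2 = -2.
v(ln 2) = (-5)(2^2)(0) + (-2)(2^4)(1) = -32.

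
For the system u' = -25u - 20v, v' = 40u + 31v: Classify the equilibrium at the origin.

A = [[-25,-20],[40,31]]; det(A-λI) = λ^2 - 6λ + 25.
λ = 3 ± 4i: positive real part.

unstable spiral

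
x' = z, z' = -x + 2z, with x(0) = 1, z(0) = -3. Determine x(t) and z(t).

x(t) = -4te^(t) + e^(t), z(t) = -4te^(t) - 3e^(t)

Coefficient matrix A = [[0, 1], [-1, 2]].
Characteristic polynomial det(A - λI) = λ^2 - 2λ + 1 = 0.
Single eigenvalue λ = 1 with algebraic multiplicity 2.
Eigenvector v = (1,1); generalized eigenvector w with (A-λI)w=v is (2,3).
General solution: e^(t)[c_1·v + c_2·(t·v + w)].
Applying x(0)=1, z(0)=-3 gives c_1=9, c_2=-4.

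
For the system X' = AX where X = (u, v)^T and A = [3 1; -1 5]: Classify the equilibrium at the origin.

A = [[3,1],[-1,5]]; det(A-λI) = λ^2 - 8λ + 16.
repeated λ = 4 with a single eigenvector.

unstable improper node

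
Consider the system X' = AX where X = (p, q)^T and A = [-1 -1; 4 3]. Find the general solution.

p(t) = K_1e^(t) + K_2te^(t) - 2K_2e^(t), q(t) = -2K_1e^(t) - 2K_2te^(t) + 3K_2e^(t)

Coefficient matrix A = [[-1, -1], [4, 3]].
Characteristic polynomial det(A - λI) = λ^2 - 2λ + 1 = 0.
Single eigenvalue λ = 1 with algebraic multiplicity 2.
Eigenvector v = (1,-2); generalized eigenvector w with (A-λI)w=v is (-2,3).
General solution: e^(t)[K_1·v + K_2·(t·v + w)].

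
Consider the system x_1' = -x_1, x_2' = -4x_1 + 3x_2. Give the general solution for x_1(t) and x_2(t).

Coefficient matrix A = [[-1, 0], [-4, 3]].
Characteristic polynomial det(A - λI) = λ^2 - 2λ - 3 = 0.
Eigenvalues λ = 3, -1.
For λ=3: (A-λI) row 1 is [-4, 0], so an eigenvector is (0, 1).
For λ=-1: (A-λI) row 2 is [-4, 4], so an eigenvector is (-1, -1).
General solution: c_1e^(3t)(0,1) + c_2e^(-t)(-1,-1).

x_1(t) = -c_2e^(-t), x_2(t) = c_1e^(3t) - c_2e^(-t)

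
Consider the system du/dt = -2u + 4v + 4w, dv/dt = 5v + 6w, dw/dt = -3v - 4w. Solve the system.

Coefficient matrix A = [[-2, 4, 4], [0, 5, 6], [0, -3, -4]].
det(A - λI) = 0 gives eigenvalues λ = -2, 2, -1.
For λ=-2: eigenvector (1,0,0).
For λ=2: eigenvector (1,2,-1).
For λ=-1: eigenvector (0,-1,1).
General solution: K_1e^(-2t)(1,0,0) + K_2e^(2t)(1,2,-1) + K_3e^(-t)(0,-1,1).

u(t) = K_1e^(-2t) + K_2e^(2t), v(t) = 2K_2e^(2t) - K_3e^(-t), w(t) = -K_2e^(2t) + K_3e^(-t)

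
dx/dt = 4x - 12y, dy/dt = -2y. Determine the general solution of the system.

Coefficient matrix A = [[4, -12], [0, -2]].
Characteristic polynomial det(A - λI) = λ^2 - 2λ - 8 = 0.
Eigenvalues λ = 4, -2.
For λ=4: (A-λI) row 1 is [0, -12], so an eigenvector is (1, 0).
For λ=-2: (A-λI) row 1 is [6, -12], so an eigenvector is (-2, -1).
General solution: K_1e^(4t)(1,0) + K_2e^(-2t)(-2,-1).

x(t) = K_1e^(4t) - 2K_2e^(-2t), y(t) = -K_2e^(-2t)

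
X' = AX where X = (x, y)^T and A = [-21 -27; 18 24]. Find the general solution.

Coefficient matrix A = [[-21, -27], [18, 24]].
Characteristic polynomial det(A - λI) = λ^2 - 3λ - 18 = 0.
Eigenvalues λ = 6, -3.
For λ=6: (A-λI) row 1 is [-27, -27], so an eigenvector is (1, -1).
For λ=-3: (A-λI) row 1 is [-18, -27], so an eigenvector is (-3, 2).
General solution: C_1e^(6t)(1,-1) + C_2e^(-3t)(-3,2).

x(t) = C_1e^(6t) - 3C_2e^(-3t), y(t) = -C_1e^(6t) + 2C_2e^(-3t)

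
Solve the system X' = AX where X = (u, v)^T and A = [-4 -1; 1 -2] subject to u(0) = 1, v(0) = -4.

Coefficient matrix A = [[-4, -1], [1, -2]].
Characteristic polynomial det(A - λI) = λ^2 + 6λ + 9 = 0.
Single eigenvalue λ = -3 with algebraic multiplicity 2.
Eigenvector v = (1,-1); generalized eigenvector w with (A-λI)w=v is (-2,1).
General solution: e^(-3t)[C_1·v + C_2·(t·v + w)].
Applying u(0)=1, v(0)=-4 gives C_1=7, C_2=3.

u(t) = 3te^(-3t) + e^(-3t), v(t) = -3te^(-3t) - 4e^(-3t)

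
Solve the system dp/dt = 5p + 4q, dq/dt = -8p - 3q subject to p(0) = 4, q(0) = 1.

p(t) = 5e^(t)sin(4t) + 4e^(t)cos(4t), q(t) = -9e^(t)sin(4t) + e^(t)cos(4t)

Coefficient matrix A = [[5, 4], [-8, -3]].
Characteristic polynomial det(A - λI) = λ^2 - 2λ + 17 = 0.
Eigenvalues λ = 1 ± 4i (complex conjugate pair).
For λ=1+4i: an eigenvector is (1,-1) - i(0,-1) = (1, -1 + i).
A real fundamental pair from Re and Im of e^((1+4i)t)v: X_1 = e^(t)(cos(4t)·(1,-1) + sin(4t)·(0,-1)), X_2 = e^(t)(sin(4t)·(1,-1) - cos(4t)·(0,-1)).
General solution: K_1X_1 + K_2X_2.
Applying p(0)=4, q(0)=1 gives K_1=4, K_2=5.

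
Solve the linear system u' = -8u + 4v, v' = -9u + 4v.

Coefficient matrix A = [[-8, 4], [-9, 4]].
Characteristic polynomial det(A - λI) = λ^2 + 4λ + 4 = 0.
Single eigenvalue λ = -2 with algebraic multiplicity 2.
Eigenvector v = (2,3); generalized eigenvector w with (A-λI)w=v is (1,2).
General solution: e^(-2t)[K_1·v + K_2·(t·v + w)].

u(t) = 2K_1e^(-2t) + 2K_2te^(-2t) + K_2e^(-2t), v(t) = 3K_1e^(-2t) + 3K_2te^(-2t) + 2K_2e^(-2t)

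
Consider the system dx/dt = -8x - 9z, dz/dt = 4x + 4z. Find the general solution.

x(t) = 3K_1e^(-2t) + 3K_2te^(-2t) + K_2e^(-2t), z(t) = -2K_1e^(-2t) - 2K_2te^(-2t) - K_2e^(-2t)

Coefficient matrix A = [[-8, -9], [4, 4]].
Characteristic polynomial det(A - λI) = λ^2 + 4λ + 4 = 0.
Single eigenvalue λ = -2 with algebraic multiplicity 2.
Eigenvector v = (3,-2); generalized eigenvector w with (A-λI)w=v is (1,-1).
General solution: e^(-2t)[K_1·v + K_2·(t·v + w)].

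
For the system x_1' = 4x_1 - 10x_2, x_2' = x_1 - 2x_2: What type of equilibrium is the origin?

unstable spiral

A = [[4,-10],[1,-2]]; det(A-λI) = λ^2 - 2λ + 2.
λ = 1 ± i: positive real part.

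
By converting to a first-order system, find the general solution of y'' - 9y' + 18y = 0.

Let x_1 = y, x_2 = y'. Then x_1' = x_2 and x_2' = -18x_1 + 9x_2.
A = [[0,1],[-18,9]]; det(A-λI) = λ^2 - 9λ + 18.
Eigenvalues λ = 6, 3 with eigenvectors (1,6), (1,3).

y(t) = C_1e^(6t) + C_2e^(3t)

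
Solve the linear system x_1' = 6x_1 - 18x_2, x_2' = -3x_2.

Coefficient matrix A = [[6, -18], [0, -3]].
Characteristic polynomial det(A - λI) = λ^2 - 3λ - 18 = 0.
Eigenvalues λ = 6, -3.
For λ=6: (A-λI) row 1 is [0, -18], so an eigenvector is (-1, 0).
For λ=-3: (A-λI) row 1 is [9, -18], so an eigenvector is (-2, -1).
General solution: C_1e^(6t)(-1,0) + C_2e^(-3t)(-2,-1).

x_1(t) = -C_1e^(6t) - 2C_2e^(-3t), x_2(t) = -C_2e^(-3t)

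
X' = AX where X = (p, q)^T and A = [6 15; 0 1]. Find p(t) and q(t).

p(t) = C_1e^(6t) - 3C_2e^(t), q(t) = C_2e^(t)

Coefficient matrix A = [[6, 15], [0, 1]].
Characteristic polynomial det(A - λI) = λ^2 - 7λ + 6 = 0.
Eigenvalues λ = 6, 1.
For λ=6: (A-λI) row 1 is [0, 15], so an eigenvector is (1, 0).
For λ=1: (A-λI) row 1 is [5, 15], so an eigenvector is (-3, 1).
General solution: C_1e^(6t)(1,0) + C_2e^(t)(-3,1).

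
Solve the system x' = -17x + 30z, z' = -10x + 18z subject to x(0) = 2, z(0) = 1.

Coefficient matrix A = [[-17, 30], [-10, 18]].
Characteristic polynomial det(A - λI) = λ^2 - λ - 6 = 0.
Eigenvalues λ = -2, 3.
For λ=-2: (A-λI) row 1 is [-15, 30], so an eigenvector is (2, 1).
For λ=3: (A-λI) row 1 is [-20, 30], so an eigenvector is (3, 2).
General solution: C_1e^(-2t)(2,1) + C_2e^(3t)(3,2).
Applying x(0)=2, z(0)=1 gives C_1=1, C_2=0.

x(t) = 2e^(-2t), z(t) = e^(-2t)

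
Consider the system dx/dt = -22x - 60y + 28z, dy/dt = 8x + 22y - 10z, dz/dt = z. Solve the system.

Coefficient matrix A = [[-22, -60, 28], [8, 22, -10], [0, 0, 1]].
det(A - λI) = 0 gives eigenvalues λ = -2, 2, 1.
For λ=-2: eigenvector (-3,1,0).
For λ=2: eigenvector (-5,2,0).
For λ=1: eigenvector (-4,2,1).
General solution: c_1e^(-2t)(-3,1,0) + c_2e^(2t)(-5,2,0) + c_3e^(t)(-4,2,1).

x(t) = -3c_1e^(-2t) - 5c_2e^(2t) - 4c_3e^(t), y(t) = c_1e^(-2t) + 2c_2e^(2t) + 2c_3e^(t), z(t) = c_3e^(t)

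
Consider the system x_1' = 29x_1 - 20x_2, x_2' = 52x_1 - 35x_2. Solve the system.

Coefficient matrix A = [[29, -20], [52, -35]].
Characteristic polynomial det(A - λI) = λ^2 + 6λ + 25 = 0.
Eigenvalues λ = -3 ± 4i (complex conjugate pair).
For λ=-3+4i: an eigenvector is (2,3) - i(1,2) = (2 - i, 3 - 2i).
A real fundamental pair from Re and Im of e^((-3+4i)t)v: X_1 = e^(-3t)(cos(4t)·(2,3) + sin(4t)·(1,2)), X_2 = e^(-3t)(sin(4t)·(2,3) - cos(4t)·(1,2)).
General solution: K_1X_1 + K_2X_2.

x_1(t) = K_1e^(-3t)sin(4t) + 2K_1e^(-3t)cos(4t) + 2K_2e^(-3t)sin(4t) - K_2e^(-3t)cos(4t), x_2(t) = 2K_1e^(-3t)sin(4t) + 3K_1e^(-3t)cos(4t) + 3K_2e^(-3t)sin(4t) - 2K_2e^(-3t)cos(4t)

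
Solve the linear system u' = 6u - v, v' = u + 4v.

u(t) = c_1e^(5t) + c_2te^(5t) + 3c_2e^(5t), v(t) = c_1e^(5t) + c_2te^(5t) + 2c_2e^(5t)

Coefficient matrix A = [[6, -1], [1, 4]].
Characteristic polynomial det(A - λI) = λ^2 - 10λ + 25 = 0.
Single eigenvalue λ = 5 with algebraic multiplicity 2.
Eigenvector v = (1,1); generalized eigenvector w with (A-λI)w=v is (3,2).
General solution: e^(5t)[c_1·v + c_2·(t·v + w)].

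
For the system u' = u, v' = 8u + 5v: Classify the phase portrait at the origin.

A = [[1,0],[8,5]]; det(A-λI) = λ^2 - 6λ + 5.
λ = 5, 1: both positive.

unstable node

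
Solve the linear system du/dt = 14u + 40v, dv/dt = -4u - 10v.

u(t) = K_1e^(2t)sin(4t) - 3K_1e^(2t)cos(4t) - 3K_2e^(2t)sin(4t) - K_2e^(2t)cos(4t), v(t) = K_1e^(2t)cos(4t) + K_2e^(2t)sin(4t)

Coefficient matrix A = [[14, 40], [-4, -10]].
Characteristic polynomial det(A - λI) = λ^2 - 4λ + 20 = 0.
Eigenvalues λ = 2 ± 4i (complex conjugate pair).
For λ=2+4i: an eigenvector is (-3,1) - i(1,0) = (-3 - i, 1).
A real fundamental pair from Re and Im of e^((2+4i)t)v: X_1 = e^(2t)(cos(4t)·(-3,1) + sin(4t)·(1,0)), X_2 = e^(2t)(sin(4t)·(-3,1) - cos(4t)·(1,0)).
General solution: K_1X_1 + K_2X_2.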